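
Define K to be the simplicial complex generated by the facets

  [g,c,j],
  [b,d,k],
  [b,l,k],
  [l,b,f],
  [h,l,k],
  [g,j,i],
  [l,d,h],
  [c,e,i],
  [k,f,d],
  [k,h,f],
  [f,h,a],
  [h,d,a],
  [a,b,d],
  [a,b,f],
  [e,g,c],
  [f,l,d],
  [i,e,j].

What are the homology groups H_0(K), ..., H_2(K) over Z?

We work with the vertex ordering a < b < c < d < e < f < g < h < i < j < k < l. The simplices of K, each written with vertices in increasing order, are:

  0-simplices (12): a, b, c, d, e, f, g, h, i, j, k, l
  1-simplices (28): ab, ad, af, ah, bd, bf, bk, bl, ce, cg, ci, cj, df, dh, dk, dl, eg, ei, ej, fh, fk, fl, gi, gj, hk, hl, ij, kl
  2-simplices (17): abd, abf, adh, afh, bdk, bfl, bkl, ceg, cei, cgj, dfk, dfl, dhl, eij, fhk, gij, hkl

Hence C_0 ≅ Z^12, C_1 ≅ Z^28, C_2 ≅ Z^17.

∂_1: C_1 → C_0 maps an edge to its endpoints' difference, ∂[p,q] = q − p.
The 12×28 boundary matrix has rank 10 and Smith normal form diag(1,1,1,1,1,1,1,1,1,1).

Boundary ∂_2: C_2 → C_1 maps a triangle to the signed sum of its edges. For instance
  ∂bfl = fl − bl + bf,
  ∂abd = bd − ad + ab.
As a 28×17 matrix over Z this has rank 17, with invariant factors (1,1,1,1,1,1,1,1,1,1,1,1,1,1,1,1,2).

Computing H_k = (kernel of ∂_k) / (image of ∂_{k+1}):

  H_0: rank C_0 − rank ∂_1 = 12 − 10 = 2, and the invariant factors of ∂_1 are all 1, so H_0 = Z^2.
  H_1: rank ker ∂_1 − rank ∂_2 = (28 − 10) − 17 = 1, and ∂_2 has invariant factor 2 > 1, so H_1 = Z ⊕ Z/2Z.
  H_2: rank ker ∂_2 − rank ∂_3 = (17 − 17) − 0 = 0, and there is no ∂_3, so H_2 = 0.

As a check, the Euler characteristic is 12 − 28 + 17 = 1, which agrees with 2 − 1 + 0 = 1.

H_0 ≅ Z^2,  H_1 ≅ Z ⊕ Z/2Z,  H_2 = 0.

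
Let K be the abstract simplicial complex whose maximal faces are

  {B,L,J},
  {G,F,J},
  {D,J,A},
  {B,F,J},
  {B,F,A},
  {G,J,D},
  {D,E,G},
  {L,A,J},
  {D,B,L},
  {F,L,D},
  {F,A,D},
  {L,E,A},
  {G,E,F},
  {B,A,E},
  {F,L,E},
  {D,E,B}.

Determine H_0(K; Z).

We work with the vertex ordering A < B < D < E < F < G < J < L. The simplices of K, each written with vertices in increasing order, are:

  0-simplices (8): A, B, D, E, F, G, J, L
  1-simplices (24): AB, AD, AE, AF, AJ, AL, BD, BE, BF, BJ, BL, DE, DF, DG, DJ, DL, EF, EG, EL, FG, FJ, FL, GJ, JL
  2-simplices (16): ABE, ABF, ADF, ADJ, AEL, AJL, BDE, BDL, BFJ, BJL, DEG, DFL, DGJ, EFG, EFL, FGJ

giving chain groups C_0 ≅ Z^8, C_1 ≅ Z^24, C_2 ≅ Z^16.

∂_1: C_1 → C_0 sends each edge [p,q] (with p < q) to q − p. For instance
  ∂DJ = J − D.
The 8×24 boundary matrix has rank 7 and Smith normal form diag(1,1,1,1,1,1,1).

The boundary map ∂_2: C_2 → C_1 sends each 2-simplex [p,q,r] to [q,r] − [p,r] + [p,q]. For instance
  ∂FGJ = GJ − FJ + FG,
  ∂BDL = DL − BL + BD.
The resulting 24×16 matrix has rank 15, and its Smith normal form has invariant factors (1,1,1,1,1,1,1,1,1,1,1,1,1,1,1).

From H_k ≅ ker(∂_k) / im(∂_{k+1}) we obtain:

  H_0: rank C_0 − rank ∂_1 = 8 − 7 = 1, and the invariant factors of ∂_1 are all 1, so H_0 = Z.

H_0 ≅ Z.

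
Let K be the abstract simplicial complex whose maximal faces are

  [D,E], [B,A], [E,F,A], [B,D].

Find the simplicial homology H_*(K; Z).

Fix the vertex order A < B < D < E < F and write every simplex with vertices in increasing order. Then dim K = 2 and the simplices of K are:

  0-simplices (5): A, B, D, E, F
  1-simplices (6): AB, AE, AF, BD, DE, EF
  2-simplices (1): AEF

giving chain groups C_0 ≅ Z^5, C_1 ≅ Z^6, C_2 ≅ Z^1.

∂_1: C_1 → C_0 is given by ∂[p,q] = [q] − [p].
As a 5×6 matrix over Z this has rank 4, with invariant factors (1,1,1,1).

The boundary map ∂_2: C_2 → C_1 acts by ∂[p,q,r] = [q,r] − [p,r] + [p,q]. For instance
  ∂AEF = EF − AF + AE.
The 6×1 boundary matrix has rank 1 and Smith normal form diag(1).

Reading off H_k = ker ∂_k / im ∂_{k+1}:

  H_0: rank C_0 − rank ∂_1 = 5 − 4 = 1, and the invariant factors of ∂_1 are all 1, so H_0 = Z.
  H_1: rank ker ∂_1 − rank ∂_2 = (6 − 4) − 1 = 1, and the invariant factors of ∂_2 are all 1, so H_1 = Z.
  H_2: rank ker ∂_2 − rank ∂_3 = (1 − 1) − 0 = 0, and there is no ∂_3, so H_2 = 0.

H_0 = Z,  H_1 = Z,  H_2 = 0.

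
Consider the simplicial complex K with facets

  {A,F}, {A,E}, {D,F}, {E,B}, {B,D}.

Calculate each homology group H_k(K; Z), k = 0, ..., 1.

H_0 ≅ Z,  H_1 ≅ Z.

Order the vertices as A < B < D < E < F. Listing each simplex with vertices in this order, K has dimension 1 with simplices:

  0-simplices (5): A, B, D, E, F
  1-simplices (5): AE, AF, BD, BE, DF

Hence C_0 ≅ Z^5, C_1 ≅ Z^5.

The boundary map ∂_1: C_1 → C_0 is given by ∂[p,q] = [q] − [p]. For instance
  ∂AE = E − A.
The 5×5 boundary matrix has rank 4 and Smith normal form diag(1,1,1,1).

From H_k ≅ ker(∂_k) / im(∂_{k+1}) we obtain:

  H_0: rank C_0 − rank ∂_1 = 5 − 4 = 1, and the invariant factors of ∂_1 are all 1, so H_0 ≅ Z.
  H_1: rank ker ∂_1 − rank ∂_2 = (5 − 4) − 0 = 1, and there is no ∂_2, so H_1 ≅ Z.

As a check, the Euler characteristic is 5 − 5 = 0, which agrees with 1 − 1 = 0.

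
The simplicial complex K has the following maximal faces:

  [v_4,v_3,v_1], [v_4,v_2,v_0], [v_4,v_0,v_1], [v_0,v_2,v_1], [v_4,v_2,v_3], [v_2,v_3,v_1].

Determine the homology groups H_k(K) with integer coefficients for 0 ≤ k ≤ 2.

Fix the vertex order v_0 < v_1 < v_2 < v_3 < v_4 and write every simplex with vertices in increasing order. Then dim K = 2 and the simplices of K are:

  0-simplices (5): [v_0], [v_1], [v_2], [v_3], [v_4]
  1-simplices (9): [v_0,v_1], [v_0,v_2], [v_0,v_4], [v_1,v_2], [v_1,v_3], [v_1,v_4], [v_2,v_3], [v_2,v_4], [v_3,v_4]
  2-simplices (6): [v_0,v_1,v_2], [v_0,v_1,v_4], [v_0,v_2,v_4], [v_1,v_2,v_3], [v_1,v_3,v_4], [v_2,v_3,v_4]

giving chain groups C_0 ≅ Z^5, C_1 ≅ Z^9, C_2 ≅ Z^6.

The boundary map ∂_1: C_1 → C_0 maps an edge to its endpoints' difference, ∂[p,q] = q − p. For instance
  ∂[v_2,v_4] = [v_4] − [v_2].
As a 5×9 matrix over Z this has rank 4, with invariant factors (1,1,1,1).

∂_2: C_2 → C_1 sends each 2-simplex [p,q,r] to [q,r] − [p,r] + [p,q]. For instance
  ∂[v_1,v_3,v_4] = [v_3,v_4] − [v_1,v_4] + [v_1,v_3],
  ∂[v_0,v_2,v_4] = [v_2,v_4] − [v_0,v_4] + [v_0,v_2].
As a 9×6 matrix over Z this has rank 5, with invariant factors (1,1,1,1,1).

Now H_k = ker ∂_k / im ∂_{k+1}, so:

  H_0: rank C_0 − rank ∂_1 = 5 − 4 = 1, and the invariant factors of ∂_1 are all 1, so H_0 = Z.
  H_1: rank ker ∂_1 − rank ∂_2 = (9 − 4) − 5 = 0, and the invariant factors of ∂_2 are all 1, so H_1 = 0.
  H_2: rank ker ∂_2 − rank ∂_3 = (6 − 5) − 0 = 1, and there is no ∂_3, so H_2 = Z.

As a check, the Euler characteristic is 5 − 9 + 6 = 2, which agrees with 1 − 0 + 1 = 2.

H_0 = Z,  H_1 = 0,  H_2 = Z.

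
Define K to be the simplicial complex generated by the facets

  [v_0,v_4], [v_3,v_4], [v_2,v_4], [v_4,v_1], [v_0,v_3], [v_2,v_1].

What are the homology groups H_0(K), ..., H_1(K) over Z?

H_0 = Z,  H_1 = Z^2.

Fix the vertex order v_0 < v_1 < v_2 < v_3 < v_4 and write every simplex with vertices in increasing order. Then dim K = 1 and the simplices of K are:

  0-simplices (5): [v_0], [v_1], [v_2], [v_3], [v_4]
  1-simplices (6): [v_0,v_3], [v_0,v_4], [v_1,v_2], [v_1,v_4], [v_2,v_4], [v_3,v_4]

so the chain groups are C_0 ≅ Z^5, C_1 ≅ Z^6.

∂_1: C_1 → C_0 sends each edge [p,q] (with p < q) to q − p.
The resulting 5×6 matrix has rank 4, and its Smith normal form has invariant factors (1,1,1,1).

Computing H_k = (kernel of ∂_k) / (image of ∂_{k+1}):

  H_0: rank C_0 − rank ∂_1 = 5 − 4 = 1, and the invariant factors of ∂_1 are all 1, so H_0 = Z.
  H_1: rank ker ∂_1 − rank ∂_2 = (6 − 4) − 0 = 2, and there is no ∂_2, so H_1 = Z^2.

As a check, the Euler characteristic is 5 − 6 = -1, which agrees with 1 − 2 = -1.
(K is a triangulation of a wedge of 2 circles.)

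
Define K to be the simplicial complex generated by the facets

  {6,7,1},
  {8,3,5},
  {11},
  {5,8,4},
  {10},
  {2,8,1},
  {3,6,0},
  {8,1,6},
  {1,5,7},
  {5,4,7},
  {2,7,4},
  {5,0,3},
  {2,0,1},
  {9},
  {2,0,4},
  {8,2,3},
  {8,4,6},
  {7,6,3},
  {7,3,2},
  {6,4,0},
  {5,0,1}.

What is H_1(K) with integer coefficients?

Take the total order 0 < 1 < 2 < 3 < 4 < 5 < 6 < 7 < 8 < 9 < 10 < 11 on the vertex set. Then K (dimension 2) consists of the simplices:

  0-simplices (12): [0], [1], [2], [3], [4], [5], [6], [7], [8], [9], [10], [11]
  1-simplices (27): (27 of them)
  2-simplices (18): [0,1,2], [0,1,5], [0,2,4], [0,3,5], [0,3,6], [0,4,6], [1,2,8], [1,5,7], [1,6,7], [1,6,8], [2,3,7], [2,3,8], [2,4,7], [3,5,8], [3,6,7], [4,5,7], [4,5,8], [4,6,8]

giving chain groups C_0 ≅ Z^12, C_1 ≅ Z^27, C_2 ≅ Z^18.

Boundary ∂_1: C_1 → C_0 sends each edge [p,q] (with p < q) to q − p. For instance
  ∂[1,8] = [8] − [1].
As a 12×27 matrix over Z this has rank 8, with invariant factors (1,1,1,1,1,1,1,1).

Boundary ∂_2: C_2 → C_1 sends each 2-simplex [p,q,r] to [q,r] − [p,r] + [p,q]. For instance
  ∂[2,3,7] = [3,7] − [2,7] + [2,3],
  ∂[0,1,2] = [1,2] − [0,2] + [0,1].
As a 27×18 matrix over Z this has rank 17, with invariant factors (1,1,1,1,1,1,1,1,1,1,1,1,1,1,1,1,1).

Reading off H_k = ker ∂_k / im ∂_{k+1}:

  H_1: rank ker ∂_1 − rank ∂_2 = (27 − 8) − 17 = 2, and the invariant factors of ∂_2 are all 1, so H_1 ≅ Z^2.

H_1 = Z^2.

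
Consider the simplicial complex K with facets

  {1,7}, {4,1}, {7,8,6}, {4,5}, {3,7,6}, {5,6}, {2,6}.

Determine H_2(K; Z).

Take the total order 1 < 2 < 3 < 4 < 5 < 6 < 7 < 8 on the vertex set. Then K (dimension 2) consists of the simplices:

  0-simplices (8): [1], [2], [3], [4], [5], [6], [7], [8]
  1-simplices (10): [1,4], [1,7], [2,6], [3,6], [3,7], [4,5], [5,6], [6,7], [6,8], [7,8]
  2-simplices (2): [3,6,7], [6,7,8]

Hence C_0 ≅ Z^8, C_1 ≅ Z^10, C_2 ≅ Z^2.

Boundary ∂_1: C_1 → C_0 sends each edge [p,q] (with p < q) to q − p. For instance
  ∂[3,6] = [6] − [3].
The 8×10 boundary matrix has rank 7 and Smith normal form diag(1,1,1,1,1,1,1).

∂_2: C_2 → C_1 acts by ∂[p,q,r] = [q,r] − [p,r] + [p,q]. For instance
  ∂[3,6,7] = [6,7] − [3,7] + [3,6],
  ∂[6,7,8] = [7,8] − [6,8] + [6,7].
The 10×2 boundary matrix has rank 2 and Smith normal form diag(1,1).

Computing H_k = (kernel of ∂_k) / (image of ∂_{k+1}):

  H_2: rank ker ∂_2 − rank ∂_3 = (2 − 2) − 0 = 0, and there is no ∂_3, so H_2 ≅ 0.

H_2 ≅ 0.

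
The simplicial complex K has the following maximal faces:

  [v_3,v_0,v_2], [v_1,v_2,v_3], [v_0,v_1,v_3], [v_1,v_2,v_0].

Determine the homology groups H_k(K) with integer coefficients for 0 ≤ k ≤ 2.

Take the total order v_0 < v_1 < v_2 < v_3 on the vertex set. Then K (dimension 2) consists of the simplices:

  0-simplices (4): [v_0], [v_1], [v_2], [v_3]
  1-simplices (6): [v_0,v_1], [v_0,v_2], [v_0,v_3], [v_1,v_2], [v_1,v_3], [v_2,v_3]
  2-simplices (4): [v_0,v_1,v_2], [v_0,v_1,v_3], [v_0,v_2,v_3], [v_1,v_2,v_3]

so the chain groups are C_0 ≅ Z^4, C_1 ≅ Z^6, C_2 ≅ Z^4.

The boundary map ∂_1: C_1 → C_0 sends each edge [p,q] (with p < q) to q − p. For instance
  ∂[v_1,v_2] = [v_2] − [v_1].
This gives a 4×6 integer matrix of rank 3; reducing to Smith normal form yields diagonal entries (1,1,1).

∂_2: C_2 → C_1 acts by ∂[p,q,r] = [q,r] − [p,r] + [p,q]. For instance
  ∂[v_0,v_2,v_3] = [v_2,v_3] − [v_0,v_3] + [v_0,v_2],
  ∂[v_1,v_2,v_3] = [v_2,v_3] − [v_1,v_3] + [v_1,v_2].
The 6×4 boundary matrix has rank 3 and Smith normal form diag(1,1,1).

Reading off H_k = ker ∂_k / im ∂_{k+1}:

  H_0: rank C_0 − rank ∂_1 = 4 − 3 = 1, and the invariant factors of ∂_1 are all 1, so H_0 ≅ Z.
  H_1: rank ker ∂_1 − rank ∂_2 = (6 − 3) − 3 = 0, and the invariant factors of ∂_2 are all 1, so H_1 ≅ 0.
  H_2: rank ker ∂_2 − rank ∂_3 = (4 − 3) − 0 = 1, and there is no ∂_3, so H_2 ≅ Z.

(K is a triangulation of the 2-sphere S^2.)

H_0 = Z,  H_1 = 0,  H_2 = Z.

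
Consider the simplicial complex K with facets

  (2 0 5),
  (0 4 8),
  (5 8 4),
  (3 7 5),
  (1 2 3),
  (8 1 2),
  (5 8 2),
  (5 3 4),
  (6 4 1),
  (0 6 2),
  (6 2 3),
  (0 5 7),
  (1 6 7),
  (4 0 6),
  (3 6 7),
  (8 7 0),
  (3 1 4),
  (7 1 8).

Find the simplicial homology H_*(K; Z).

We work with the vertex ordering 0 < 1 < 2 < 3 < 4 < 5 < 6 < 7 < 8. The simplices of K, each written with vertices in increasing order, are:

  0-simplices (9): [0], [1], [2], [3], [4], [5], [6], [7], [8]
  1-simplices (27): (27 of them)
  2-simplices (18): [0,2,5], [0,2,6], [0,4,6], [0,4,8], [0,5,7], [0,7,8], [1,2,3], [1,2,8], [1,3,4], [1,4,6], [1,6,7], [1,7,8], [2,3,6], [2,5,8], [3,4,5], [3,5,7], [3,6,7], [4,5,8]

so the chain groups are C_0 ≅ Z^9, C_1 ≅ Z^27, C_2 ≅ Z^18.

The boundary map ∂_1: C_1 → C_0 is given by ∂[p,q] = [q] − [p].
As a 9×27 matrix over Z this has rank 8, with invariant factors (1,1,1,1,1,1,1,1).

The boundary map ∂_2: C_2 → C_1 sends each 2-simplex [p,q,r] to [q,r] − [p,r] + [p,q]. For instance
  ∂[0,5,7] = [5,7] − [0,7] + [0,5],
  ∂[3,6,7] = [6,7] − [3,7] + [3,6].
As a 27×18 matrix over Z this has rank 18, with invariant factors (1,1,1,1,1,1,1,1,1,1,1,1,1,1,1,1,1,2).

Reading off H_k = ker ∂_k / im ∂_{k+1}:

  H_0: rank C_0 − rank ∂_1 = 9 − 8 = 1, and the invariant factors of ∂_1 are all 1, so H_0 ≅ Z.
  H_1: rank ker ∂_1 − rank ∂_2 = (27 − 8) − 18 = 1, and ∂_2 has invariant factor 2 > 1, so H_1 ≅ Z ⊕ Z_2.
  H_2: rank ker ∂_2 − rank ∂_3 = (18 − 18) − 0 = 0, and there is no ∂_3, so H_2 ≅ 0.

As a check, the Euler characteristic is 9 − 27 + 18 = 0, which agrees with 1 − 1 + 0 = 0.
(K is a triangulation of the Klein bottle.)

H_0 = Z,  H_1 = Z ⊕ Z_2,  H_2 = 0.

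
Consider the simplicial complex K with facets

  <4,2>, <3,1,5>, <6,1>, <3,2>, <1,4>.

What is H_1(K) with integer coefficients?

H_1 = Z.

K has 6 vertices, 7 edges, 1 triangle.
rank ∂_1 = 5, rank ∂_2 = 1 ⇒ b_1 = 7 − 5 − 1 = 1; all invariant factors of ∂_2 are 1 so no torsion. So H_1 ≅ Z.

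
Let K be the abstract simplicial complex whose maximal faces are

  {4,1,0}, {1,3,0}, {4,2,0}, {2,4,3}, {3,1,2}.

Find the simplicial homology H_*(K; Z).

H_0 = Z,  H_1 = Z,  H_2 = 0.

We work with the vertex ordering 0 < 1 < 2 < 3 < 4. The simplices of K, each written with vertices in increasing order, are:

  0-simplices (5): [0], [1], [2], [3], [4]
  1-simplices (10): [0,1], [0,2], [0,3], [0,4], [1,2], [1,3], [1,4], [2,3], [2,4], [3,4]
  2-simplices (5): [0,1,3], [0,1,4], [0,2,4], [1,2,3], [2,3,4]

Hence C_0 ≅ Z^5, C_1 ≅ Z^10, C_2 ≅ Z^5.

Boundary ∂_1: C_1 → C_0 is given by ∂[p,q] = [q] − [p]. For instance
  ∂[1,2] = [2] − [1].
The 5×10 boundary matrix has rank 4 and Smith normal form diag(1,1,1,1).

The boundary map ∂_2: C_2 → C_1 maps a triangle to the signed sum of its edges. For instance
  ∂[0,1,4] = [1,4] − [0,4] + [0,1],
  ∂[0,1,3] = [1,3] − [0,3] + [0,1].
This gives a 10×5 integer matrix of rank 5; reducing to Smith normal form yields diagonal entries (1,1,1,1,1).

Computing H_k = (kernel of ∂_k) / (image of ∂_{k+1}):

  H_0: rank C_0 − rank ∂_1 = 5 − 4 = 1, and the invariant factors of ∂_1 are all 1, so H_0 ≅ Z.
  H_1: rank ker ∂_1 − rank ∂_2 = (10 − 4) − 5 = 1, and the invariant factors of ∂_2 are all 1, so H_1 ≅ Z.
  H_2: rank ker ∂_2 − rank ∂_3 = (5 − 5) − 0 = 0, and there is no ∂_3, so H_2 ≅ 0.

As a check, the Euler characteristic is 5 − 10 + 5 = 0, which agrees with 1 − 1 + 0 = 0.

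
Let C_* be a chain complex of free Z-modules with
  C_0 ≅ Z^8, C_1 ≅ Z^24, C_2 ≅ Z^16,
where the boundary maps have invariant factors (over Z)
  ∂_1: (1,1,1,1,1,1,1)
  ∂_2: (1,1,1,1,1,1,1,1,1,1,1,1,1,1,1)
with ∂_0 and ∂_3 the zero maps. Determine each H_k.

H_0 ≅ Z,  H_1 ≅ Z^2,  H_2 ≅ Z.

H_0: b_0 = 8 − 0 − 7 = 1; torsion from ∂_1 factors > 1: none. So H_0 ≅ Z.
H_1: b_1 = 24 − 7 − 15 = 2; torsion from ∂_2 factors > 1: none. So H_1 ≅ Z^2.
H_2: b_2 = 16 − 15 − 0 = 1; torsion from ∂_3 factors > 1: none. So H_2 ≅ Z.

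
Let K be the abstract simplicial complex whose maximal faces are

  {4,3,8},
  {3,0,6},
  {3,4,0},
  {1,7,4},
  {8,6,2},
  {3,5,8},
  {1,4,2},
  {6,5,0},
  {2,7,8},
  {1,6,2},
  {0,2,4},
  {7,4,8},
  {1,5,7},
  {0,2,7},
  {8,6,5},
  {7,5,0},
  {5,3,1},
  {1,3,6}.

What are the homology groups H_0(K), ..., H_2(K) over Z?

H_0 = Z,  H_1 = Z ⊕ Z_2,  H_2 = 0.

K has 9 vertices, 27 edges, 18 triangles.
rank ∂_0 = 0, rank ∂_1 = 8 ⇒ b_0 = 9 − 0 − 8 = 1; all invariant factors of ∂_1 are 1 so no torsion. So H_0 ≅ Z.
rank ∂_1 = 8, rank ∂_2 = 18 ⇒ b_1 = 27 − 8 − 18 = 1; ∂_2 has invariant factor(s) [2] giving torsion. So H_1 ≅ Z ⊕ Z_2.
rank ∂_2 = 18, rank ∂_3 = 0 ⇒ b_2 = 18 − 18 − 0 = 0. So H_2 ≅ 0.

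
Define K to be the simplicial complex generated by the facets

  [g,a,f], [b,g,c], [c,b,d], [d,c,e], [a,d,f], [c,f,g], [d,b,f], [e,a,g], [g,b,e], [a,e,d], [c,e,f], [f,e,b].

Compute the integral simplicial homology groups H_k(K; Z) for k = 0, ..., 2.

H_0 ≅ Z,  H_1 ≅ Z/2,  H_2 = 0.

Take the total order a < b < c < d < e < f < g on the vertex set. Then K (dimension 2) consists of the simplices:

  0-simplices (7): a, b, c, d, e, f, g
  1-simplices (18): ad, ae, af, ag, bc, bd, be, bf, bg, cd, ce, cf, cg, de, df, ef, eg, fg
  2-simplices (12): ade, adf, aeg, afg, bcd, bcg, bdf, bef, beg, cde, cef, cfg

so the chain groups are C_0 ≅ Z^7, C_1 ≅ Z^18, C_2 ≅ Z^12.

∂_1: C_1 → C_0 maps an edge to its endpoints' difference, ∂[p,q] = q − p. For instance
  ∂af = f − a.
The resulting 7×18 matrix has rank 6, and its Smith normal form has invariant factors (1,1,1,1,1,1).

∂_2: C_2 → C_1 maps a triangle to the signed sum of its edges. For instance
  ∂afg = fg − ag + af,
  ∂bcg = cg − bg + bc.
This gives a 18×12 integer matrix of rank 12; reducing to Smith normal form yields diagonal entries (1,1,1,1,1,1,1,1,1,1,1,2).

Reading off H_k = ker ∂_k / im ∂_{k+1}:

  H_0: rank C_0 − rank ∂_1 = 7 − 6 = 1, and the invariant factors of ∂_1 are all 1, so H_0 ≅ Z.
  H_1: rank ker ∂_1 − rank ∂_2 = (18 − 6) − 12 = 0, and ∂_2 has invariant factor 2 > 1, so H_1 ≅ Z/2.
  H_2: rank ker ∂_2 − rank ∂_3 = (12 − 12) − 0 = 0, and there is no ∂_3, so H_2 ≅ 0.

As a check, the Euler characteristic is 7 − 18 + 12 = 1, which agrees with 1 − 0 + 0 = 1.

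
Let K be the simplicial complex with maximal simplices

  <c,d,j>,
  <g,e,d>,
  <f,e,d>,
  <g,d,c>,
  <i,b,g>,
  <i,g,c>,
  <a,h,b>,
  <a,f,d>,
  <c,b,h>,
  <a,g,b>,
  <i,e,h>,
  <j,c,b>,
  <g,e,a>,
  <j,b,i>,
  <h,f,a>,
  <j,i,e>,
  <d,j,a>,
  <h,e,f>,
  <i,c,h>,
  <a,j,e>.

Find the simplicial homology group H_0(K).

Take the total order a < b < c < d < e < f < g < h < i < j on the vertex set. Then K (dimension 2) consists of the simplices:

  0-simplices (10): a, b, c, d, e, f, g, h, i, j
  1-simplices (30): ab, ad, ae, af, ag, ah, aj, bc, bg, bh, bi, bj, cd, cg, ch, ci, cj, de, df, dg, dj, ef, eg, eh, ei, ej, fh, gi, hi, ij
  2-simplices (20): abg, abh, adf, adj, aeg, aej, afh, bch, bcj, bgi, bij, cdg, cdj, cgi, chi, def, deg, efh, ehi, eij

Hence C_0 ≅ Z^10, C_1 ≅ Z^30, C_2 ≅ Z^20.

∂_1: C_1 → C_0 sends each edge [p,q] (with p < q) to q − p.
The resulting 10×30 matrix has rank 9, and its Smith normal form has invariant factors (1,1,1,1,1,1,1,1,1).

Boundary ∂_2: C_2 → C_1 maps a triangle to the signed sum of its edges. For instance
  ∂cdg = dg − cg + cd,
  ∂bcj = cj − bj + bc.
The 30×20 boundary matrix has rank 20 and Smith normal form diag(1,1,1,1,1,1,1,1,1,1,1,1,1,1,1,1,1,1,1,2).

Now H_k = ker ∂_k / im ∂_{k+1}, so:

  H_0: rank C_0 − rank ∂_1 = 10 − 9 = 1, and the invariant factors of ∂_1 are all 1, so H_0 = Z.

H_0 ≅ Z.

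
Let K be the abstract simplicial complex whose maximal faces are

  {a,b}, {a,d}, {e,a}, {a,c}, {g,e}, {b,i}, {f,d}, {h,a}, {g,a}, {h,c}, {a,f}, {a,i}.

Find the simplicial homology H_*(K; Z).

H_0 ≅ Z,  H_1 ≅ Z^4.

Order the vertices as a < b < c < d < e < f < g < h < i. Listing each simplex with vertices in this order, K has dimension 1 with simplices:

  0-simplices (9): a, b, c, d, e, f, g, h, i
  1-simplices (12): ab, ac, ad, ae, af, ag, ah, ai, bi, ch, df, eg

so the chain groups are C_0 ≅ Z^9, C_1 ≅ Z^12.

∂_1: C_1 → C_0 sends each edge [p,q] (with p < q) to q − p. For instance
  ∂eg = g − e.
This gives a 9×12 integer matrix of rank 8; reducing to Smith normal form yields diagonal entries (1,1,1,1,1,1,1,1).

From H_k ≅ ker(∂_k) / im(∂_{k+1}) we obtain:

  H_0: rank C_0 − rank ∂_1 = 9 − 8 = 1, and the invariant factors of ∂_1 are all 1, so H_0 ≅ Z.
  H_1: rank ker ∂_1 − rank ∂_2 = (12 − 8) − 0 = 4, and there is no ∂_2, so H_1 ≅ Z^4.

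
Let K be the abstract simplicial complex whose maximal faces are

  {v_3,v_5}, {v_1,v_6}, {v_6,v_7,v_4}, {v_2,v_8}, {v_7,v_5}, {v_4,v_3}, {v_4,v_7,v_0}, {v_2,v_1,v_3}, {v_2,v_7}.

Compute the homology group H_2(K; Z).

H_2 ≅ 0.

Fix the vertex order v_0 < v_1 < v_2 < v_3 < v_4 < v_5 < v_6 < v_7 < v_8 and write every simplex with vertices in increasing order. Then dim K = 2 and the simplices of K are:

  0-simplices (9): [v_0], [v_1], [v_2], [v_3], [v_4], [v_5], [v_6], [v_7], [v_8]
  1-simplices (14): [v_0,v_4], [v_0,v_7], [v_1,v_2], [v_1,v_3], [v_1,v_6], [v_2,v_3], [v_2,v_7], [v_2,v_8], [v_3,v_4], [v_3,v_5], [v_4,v_6], [v_4,v_7], [v_5,v_7], [v_6,v_7]
  2-simplices (3): [v_0,v_4,v_7], [v_1,v_2,v_3], [v_4,v_6,v_7]

so the chain groups are C_0 ≅ Z^9, C_1 ≅ Z^14, C_2 ≅ Z^3.

The boundary map ∂_1: C_1 → C_0 maps an edge to its endpoints' difference, ∂[p,q] = q − p. For instance
  ∂[v_2,v_7] = [v_7] − [v_2].
As a 9×14 matrix over Z this has rank 8, with invariant factors (1,1,1,1,1,1,1,1).

∂_2: C_2 → C_1 acts by ∂[p,q,r] = [q,r] − [p,r] + [p,q]. For instance
  ∂[v_1,v_2,v_3] = [v_2,v_3] − [v_1,v_3] + [v_1,v_2],
  ∂[v_4,v_6,v_7] = [v_6,v_7] − [v_4,v_7] + [v_4,v_6].
The resulting 14×3 matrix has rank 3, and its Smith normal form has invariant factors (1,1,1).

From H_k ≅ ker(∂_k) / im(∂_{k+1}) we obtain:

  H_2: rank ker ∂_2 − rank ∂_3 = (3 − 3) − 0 = 0, and there is no ∂_3, so H_2 = 0.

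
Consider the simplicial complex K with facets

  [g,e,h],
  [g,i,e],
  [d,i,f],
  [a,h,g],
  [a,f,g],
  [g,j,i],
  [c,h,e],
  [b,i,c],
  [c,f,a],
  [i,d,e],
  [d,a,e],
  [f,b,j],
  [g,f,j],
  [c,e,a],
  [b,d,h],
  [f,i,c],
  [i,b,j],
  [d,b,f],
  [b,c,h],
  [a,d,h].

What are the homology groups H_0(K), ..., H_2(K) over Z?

We work with the vertex ordering a < b < c < d < e < f < g < h < i < j. The simplices of K, each written with vertices in increasing order, are:

  0-simplices (10): a, b, c, d, e, f, g, h, i, j
  1-simplices (30): ac, ad, ae, af, ag, ah, bc, bd, bf, bh, bi, bj, ce, cf, ch, ci, de, df, dh, di, eg, eh, ei, fg, fi, fj, gh, gi, gj, ij
  2-simplices (20): ace, acf, ade, adh, afg, agh, bch, bci, bdf, bdh, bfj, bij, ceh, cfi, dei, dfi, egh, egi, fgj, gij

giving chain groups C_0 ≅ Z^10, C_1 ≅ Z^30, C_2 ≅ Z^20.

∂_1: C_1 → C_0 sends each edge [p,q] (with p < q) to q − p.
The 10×30 boundary matrix has rank 9 and Smith normal form diag(1,1,1,1,1,1,1,1,1).

The boundary map ∂_2: C_2 → C_1 acts by ∂[p,q,r] = [q,r] − [p,r] + [p,q]. For instance
  ∂acf = cf − af + ac,
  ∂ceh = eh − ch + ce.
This gives a 30×20 integer matrix of rank 20; reducing to Smith normal form yields diagonal entries (1,1,1,1,1,1,1,1,1,1,1,1,1,1,1,1,1,1,1,2).

Computing H_k = (kernel of ∂_k) / (image of ∂_{k+1}):

  H_0: rank C_0 − rank ∂_1 = 10 − 9 = 1, and the invariant factors of ∂_1 are all 1, so H_0 = Z.
  H_1: rank ker ∂_1 − rank ∂_2 = (30 − 9) − 20 = 1, and ∂_2 has invariant factor 2 > 1, so H_1 = Z ⊕ Z/2.
  H_2: rank ker ∂_2 − rank ∂_3 = (20 − 20) − 0 = 0, and there is no ∂_3, so H_2 = 0.

As a check, the Euler characteristic is 10 − 30 + 20 = 0, which agrees with 1 − 1 + 0 = 0.

H_0 = Z,  H_1 = Z ⊕ Z/2,  H_2 = 0.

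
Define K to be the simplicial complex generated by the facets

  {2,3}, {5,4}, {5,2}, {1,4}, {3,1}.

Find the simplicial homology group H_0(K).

H_0 ≅ Z.

Order the vertices as 1 < 2 < 3 < 4 < 5. Listing each simplex with vertices in this order, K has dimension 1 with simplices:

  0-simplices (5): [1], [2], [3], [4], [5]
  1-simplices (5): [1,3], [1,4], [2,3], [2,5], [4,5]

giving chain groups C_0 ≅ Z^5, C_1 ≅ Z^5.

∂_1: C_1 → C_0 maps an edge to its endpoints' difference, ∂[p,q] = q − p. For instance
  ∂[1,3] = [3] − [1].
This gives a 5×5 integer matrix of rank 4; reducing to Smith normal form yields diagonal entries (1,1,1,1).

From H_k ≅ ker(∂_k) / im(∂_{k+1}) we obtain:

  H_0: rank C_0 − rank ∂_1 = 5 − 4 = 1, and the invariant factors of ∂_1 are all 1, so H_0 = Z.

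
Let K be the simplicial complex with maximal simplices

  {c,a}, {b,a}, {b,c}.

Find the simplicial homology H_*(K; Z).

H_0 ≅ Z,  H_1 ≅ Z.

K has 3 vertices, 3 edges.
rank ∂_0 = 0, rank ∂_1 = 2 ⇒ b_0 = 3 − 0 − 2 = 1; all invariant factors of ∂_1 are 1 so no torsion. So H_0 ≅ Z.
rank ∂_1 = 2, rank ∂_2 = 0 ⇒ b_1 = 3 − 2 − 0 = 1. So H_1 ≅ Z.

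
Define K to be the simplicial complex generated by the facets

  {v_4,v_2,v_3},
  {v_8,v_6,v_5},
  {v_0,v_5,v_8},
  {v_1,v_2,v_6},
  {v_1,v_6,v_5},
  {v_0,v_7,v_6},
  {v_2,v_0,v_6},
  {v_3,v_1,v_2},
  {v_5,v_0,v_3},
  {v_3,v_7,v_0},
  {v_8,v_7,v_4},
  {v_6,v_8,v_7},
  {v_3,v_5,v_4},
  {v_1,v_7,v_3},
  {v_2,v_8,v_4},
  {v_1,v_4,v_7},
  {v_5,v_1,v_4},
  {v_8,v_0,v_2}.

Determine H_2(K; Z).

H_2 = 0.

Fix the vertex order v_0 < v_1 < v_2 < v_3 < v_4 < v_5 < v_6 < v_7 < v_8 and write every simplex with vertices in increasing order. Then dim K = 2 and the simplices of K are:

  0-simplices (9): [v_0], [v_1], [v_2], [v_3], [v_4], [v_5], [v_6], [v_7], [v_8]
  1-simplices (27): (27 of them)
  2-simplices (18): (18 of them)

so the chain groups are C_0 ≅ Z^9, C_1 ≅ Z^27, C_2 ≅ Z^18.

∂_1: C_1 → C_0 is given by ∂[p,q] = [q] − [p]. For instance
  ∂[v_2,v_8] = [v_8] − [v_2].
The 9×27 boundary matrix has rank 8 and Smith normal form diag(1,1,1,1,1,1,1,1).

The boundary map ∂_2: C_2 → C_1 acts by ∂[p,q,r] = [q,r] − [p,r] + [p,q]. For instance
  ∂[v_0,v_5,v_8] = [v_5,v_8] − [v_0,v_8] + [v_0,v_5],
  ∂[v_0,v_2,v_8] = [v_2,v_8] − [v_0,v_8] + [v_0,v_2].
The resulting 27×18 matrix has rank 18, and its Smith normal form has invariant factors (1,1,1,1,1,1,1,1,1,1,1,1,1,1,1,1,1,2).

Computing H_k = (kernel of ∂_k) / (image of ∂_{k+1}):

  H_2: rank ker ∂_2 − rank ∂_3 = (18 − 18) − 0 = 0, and there is no ∂_3, so H_2 ≅ 0.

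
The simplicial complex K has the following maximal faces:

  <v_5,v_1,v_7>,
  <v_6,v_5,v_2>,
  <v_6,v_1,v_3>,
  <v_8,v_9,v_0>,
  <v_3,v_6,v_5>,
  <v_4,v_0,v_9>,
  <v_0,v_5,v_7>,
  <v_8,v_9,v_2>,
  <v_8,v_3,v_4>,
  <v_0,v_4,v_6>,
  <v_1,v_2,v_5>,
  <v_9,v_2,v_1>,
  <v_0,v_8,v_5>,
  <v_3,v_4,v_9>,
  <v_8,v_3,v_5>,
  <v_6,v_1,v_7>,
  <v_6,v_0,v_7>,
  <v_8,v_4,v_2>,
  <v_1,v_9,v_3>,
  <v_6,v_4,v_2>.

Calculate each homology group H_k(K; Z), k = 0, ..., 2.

H_0 = Z,  H_1 = Z ⊕ Z/2,  H_2 = 0.

Take the total order v_0 < v_1 < v_2 < v_3 < v_4 < v_5 < v_6 < v_7 < v_8 < v_9 on the vertex set. Then K (dimension 2) consists of the simplices:

  0-simplices (10): [v_0], [v_1], [v_2], [v_3], [v_4], [v_5], [v_6], [v_7], [v_8], [v_9]
  1-simplices (30): (30 of them)
  2-simplices (20): (20 of them)

giving chain groups C_0 ≅ Z^10, C_1 ≅ Z^30, C_2 ≅ Z^20.

Boundary ∂_1: C_1 → C_0 maps an edge to its endpoints' difference, ∂[p,q] = q − p. For instance
  ∂[v_5,v_6] = [v_6] − [v_5].
The resulting 10×30 matrix has rank 9, and its Smith normal form has invariant factors (1,1,1,1,1,1,1,1,1).

Boundary ∂_2: C_2 → C_1 acts by ∂[p,q,r] = [q,r] − [p,r] + [p,q]. For instance
  ∂[v_0,v_6,v_7] = [v_6,v_7] − [v_0,v_7] + [v_0,v_6],
  ∂[v_2,v_8,v_9] = [v_8,v_9] − [v_2,v_9] + [v_2,v_8].
The 30×20 boundary matrix has rank 20 and Smith normal form diag(1,1,1,1,1,1,1,1,1,1,1,1,1,1,1,1,1,1,1,2).

Now H_k = ker ∂_k / im ∂_{k+1}, so:

  H_0: rank C_0 − rank ∂_1 = 10 − 9 = 1, and the invariant factors of ∂_1 are all 1, so H_0 = Z.
  H_1: rank ker ∂_1 − rank ∂_2 = (30 − 9) − 20 = 1, and ∂_2 has invariant factor 2 > 1, so H_1 = Z ⊕ Z/2.
  H_2: rank ker ∂_2 − rank ∂_3 = (20 − 20) − 0 = 0, and there is no ∂_3, so H_2 = 0.

(K is a triangulation of the Klein bottle.)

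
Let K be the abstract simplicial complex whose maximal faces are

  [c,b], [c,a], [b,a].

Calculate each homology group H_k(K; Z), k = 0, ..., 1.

H_0 ≅ Z,  H_1 ≅ Z.

Fix the vertex order a < b < c and write every simplex with vertices in increasing order. Then dim K = 1 and the simplices of K are:

  0-simplices (3): a, b, c
  1-simplices (3): ab, ac, bc

so the chain groups are C_0 ≅ Z^3, C_1 ≅ Z^3.

The boundary map ∂_1: C_1 → C_0 maps an edge to its endpoints' difference, ∂[p,q] = q − p.
This gives a 3×3 integer matrix of rank 2; reducing to Smith normal form yields diagonal entries (1,1).

Computing H_k = (kernel of ∂_k) / (image of ∂_{k+1}):

  H_0: rank C_0 − rank ∂_1 = 3 − 2 = 1, and the invariant factors of ∂_1 are all 1, so H_0 = Z.
  H_1: rank ker ∂_1 − rank ∂_2 = (3 − 2) − 0 = 1, and there is no ∂_2, so H_1 = Z.

(K is a triangulation of the circle S^1.)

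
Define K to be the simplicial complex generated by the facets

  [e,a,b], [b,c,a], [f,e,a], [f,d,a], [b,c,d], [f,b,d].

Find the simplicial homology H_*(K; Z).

H_0 ≅ Z,  H_1 ≅ Z,  H_2 = 0.

Order the vertices as a < b < c < d < e < f. Listing each simplex with vertices in this order, K has dimension 2 with simplices:

  0-simplices (6): a, b, c, d, e, f
  1-simplices (12): ab, ac, ad, ae, af, bc, bd, be, bf, cd, df, ef
  2-simplices (6): abc, abe, adf, aef, bcd, bdf

so the chain groups are C_0 ≅ Z^6, C_1 ≅ Z^12, C_2 ≅ Z^6.

The boundary map ∂_1: C_1 → C_0 sends each edge [p,q] (with p < q) to q − p.
This gives a 6×12 integer matrix of rank 5; reducing to Smith normal form yields diagonal entries (1,1,1,1,1).

∂_2: C_2 → C_1 sends each 2-simplex [p,q,r] to [q,r] − [p,r] + [p,q]. For instance
  ∂bcd = cd − bd + bc,
  ∂adf = df − af + ad.
This gives a 12×6 integer matrix of rank 6; reducing to Smith normal form yields diagonal entries (1,1,1,1,1,1).

Now H_k = ker ∂_k / im ∂_{k+1}, so:

  H_0: rank C_0 − rank ∂_1 = 6 − 5 = 1, and the invariant factors of ∂_1 are all 1, so H_0 ≅ Z.
  H_1: rank ker ∂_1 − rank ∂_2 = (12 − 5) − 6 = 1, and the invariant factors of ∂_2 are all 1, so H_1 ≅ Z.
  H_2: rank ker ∂_2 − rank ∂_3 = (6 − 6) − 0 = 0, and there is no ∂_3, so H_2 ≅ 0.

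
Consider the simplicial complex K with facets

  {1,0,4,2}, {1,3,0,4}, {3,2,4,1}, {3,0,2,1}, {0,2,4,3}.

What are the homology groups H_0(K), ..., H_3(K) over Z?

H_0 = Z,  H_1 = 0,  H_2 = 0,  H_3 = Z.

We work with the vertex ordering 0 < 1 < 2 < 3 < 4. The simplices of K, each written with vertices in increasing order, are:

  0-simplices (5): [0], [1], [2], [3], [4]
  1-simplices (10): [0,1], [0,2], [0,3], [0,4], [1,2], [1,3], [1,4], [2,3], [2,4], [3,4]
  2-simplices (10): [0,1,2], [0,1,3], [0,1,4], [0,2,3], [0,2,4], [0,3,4], [1,2,3], [1,2,4], [1,3,4], [2,3,4]
  3-simplices (5): [0,1,2,3], [0,1,2,4], [0,1,3,4], [0,2,3,4], [1,2,3,4]

giving chain groups C_0 ≅ Z^5, C_1 ≅ Z^10, C_2 ≅ Z^10, C_3 ≅ Z^5.

The boundary map ∂_1: C_1 → C_0 maps an edge to its endpoints' difference, ∂[p,q] = q − p. For instance
  ∂[1,2] = [2] − [1].
The resulting 5×10 matrix has rank 4, and its Smith normal form has invariant factors (1,1,1,1).

∂_2: C_2 → C_1 maps a triangle to the signed sum of its edges. For instance
  ∂[2,3,4] = [3,4] − [2,4] + [2,3],
  ∂[0,1,2] = [1,2] − [0,2] + [0,1].
As a 10×10 matrix over Z this has rank 6, with invariant factors (1,1,1,1,1,1).

Boundary ∂_3: C_3 → C_2 sends each 3-simplex σ to the alternating sum Σ_i (−1)^i (σ with its i-th vertex removed). For instance
  ∂[0,1,2,4] = [1,2,4] − [0,2,4] + [0,1,4] − [0,1,2],
  ∂[1,2,3,4] = [2,3,4] − [1,3,4] + [1,2,4] − [1,2,3].
The 10×5 boundary matrix has rank 4 and Smith normal form diag(1,1,1,1).

Reading off H_k = ker ∂_k / im ∂_{k+1}:

  H_0: rank C_0 − rank ∂_1 = 5 − 4 = 1, and the invariant factors of ∂_1 are all 1, so H_0 ≅ Z.
  H_1: rank ker ∂_1 − rank ∂_2 = (10 − 4) − 6 = 0, and the invariant factors of ∂_2 are all 1, so H_1 ≅ 0.
  H_2: rank ker ∂_2 − rank ∂_3 = (10 − 6) − 4 = 0, and the invariant factors of ∂_3 are all 1, so H_2 ≅ 0.
  H_3: rank ker ∂_3 − rank ∂_4 = (5 − 4) − 0 = 1, and there is no ∂_4, so H_3 ≅ Z.

As a check, the Euler characteristic is 5 − 10 + 10 − 5 = 0, which agrees with 1 − 0 + 0 − 1 = 0.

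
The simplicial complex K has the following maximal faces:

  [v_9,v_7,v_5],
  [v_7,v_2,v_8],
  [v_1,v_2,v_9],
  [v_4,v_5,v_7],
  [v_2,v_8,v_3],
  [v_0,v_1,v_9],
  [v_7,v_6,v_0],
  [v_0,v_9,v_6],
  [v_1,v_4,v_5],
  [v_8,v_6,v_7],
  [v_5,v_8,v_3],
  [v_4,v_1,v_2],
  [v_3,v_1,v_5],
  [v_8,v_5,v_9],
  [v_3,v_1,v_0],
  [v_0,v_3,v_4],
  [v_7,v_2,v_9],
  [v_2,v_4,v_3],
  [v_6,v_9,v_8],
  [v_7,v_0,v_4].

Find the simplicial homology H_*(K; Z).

H_0 ≅ Z,  H_1 ≅ Z ⊕ Z/2Z,  H_2 = 0.

Fix the vertex order v_0 < v_1 < v_2 < v_3 < v_4 < v_5 < v_6 < v_7 < v_8 < v_9 and write every simplex with vertices in increasing order. Then dim K = 2 and the simplices of K are:

  0-simplices (10): [v_0], [v_1], [v_2], [v_3], [v_4], [v_5], [v_6], [v_7], [v_8], [v_9]
  1-simplices (30): (30 of them)
  2-simplices (20): (20 of them)

giving chain groups C_0 ≅ Z^10, C_1 ≅ Z^30, C_2 ≅ Z^20.

Boundary ∂_1: C_1 → C_0 sends each edge [p,q] (with p < q) to q − p.
This gives a 10×30 integer matrix of rank 9; reducing to Smith normal form yields diagonal entries (1,1,1,1,1,1,1,1,1).

Boundary ∂_2: C_2 → C_1 maps a triangle to the signed sum of its edges. For instance
  ∂[v_2,v_3,v_4] = [v_3,v_4] − [v_2,v_4] + [v_2,v_3],
  ∂[v_1,v_4,v_5] = [v_4,v_5] − [v_1,v_5] + [v_1,v_4].
As a 30×20 matrix over Z this has rank 20, with invariant factors (1,1,1,1,1,1,1,1,1,1,1,1,1,1,1,1,1,1,1,2).

Now H_k = ker ∂_k / im ∂_{k+1}, so:

  H_0: rank C_0 − rank ∂_1 = 10 − 9 = 1, and the invariant factors of ∂_1 are all 1, so H_0 = Z.
  H_1: rank ker ∂_1 − rank ∂_2 = (30 − 9) − 20 = 1, and ∂_2 has invariant factor 2 > 1, so H_1 = Z ⊕ Z/2Z.
  H_2: rank ker ∂_2 − rank ∂_3 = (20 − 20) − 0 = 0, and there is no ∂_3, so H_2 = 0.

(K is a triangulation of the Klein bottle.)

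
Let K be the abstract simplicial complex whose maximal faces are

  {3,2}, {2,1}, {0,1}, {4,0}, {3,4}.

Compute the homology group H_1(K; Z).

H_1 ≅ Z.

K has 5 vertices, 5 edges.
rank ∂_1 = 4, rank ∂_2 = 0 ⇒ b_1 = 5 − 4 − 0 = 1. So H_1 = Z.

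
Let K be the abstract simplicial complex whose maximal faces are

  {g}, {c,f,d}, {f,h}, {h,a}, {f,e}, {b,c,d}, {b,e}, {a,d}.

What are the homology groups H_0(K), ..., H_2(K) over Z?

H_0 = Z^2,  H_1 = Z^2,  H_2 = 0.

Take the total order a < b < c < d < e < f < g < h on the vertex set. Then K (dimension 2) consists of the simplices:

  0-simplices (8): a, b, c, d, e, f, g, h
  1-simplices (10): ad, ah, bc, bd, be, cd, cf, df, ef, fh
  2-simplices (2): bcd, cdf

so the chain groups are C_0 ≅ Z^8, C_1 ≅ Z^10, C_2 ≅ Z^2.

∂_1: C_1 → C_0 maps an edge to its endpoints' difference, ∂[p,q] = q − p. For instance
  ∂ad = d − a.
This gives a 8×10 integer matrix of rank 6; reducing to Smith normal form yields diagonal entries (1,1,1,1,1,1).

The boundary map ∂_2: C_2 → C_1 maps a triangle to the signed sum of its edges. For instance
  ∂bcd = cd − bd + bc,
  ∂cdf = df − cf + cd.
As a 10×2 matrix over Z this has rank 2, with invariant factors (1,1).

From H_k ≅ ker(∂_k) / im(∂_{k+1}) we obtain:

  H_0: rank C_0 − rank ∂_1 = 8 − 6 = 2, and the invariant factors of ∂_1 are all 1, so H_0 ≅ Z^2.
  H_1: rank ker ∂_1 − rank ∂_2 = (10 − 6) − 2 = 2, and the invariant factors of ∂_2 are all 1, so H_1 ≅ Z^2.
  H_2: rank ker ∂_2 − rank ∂_3 = (2 − 2) − 0 = 0, and there is no ∂_3, so H_2 ≅ 0.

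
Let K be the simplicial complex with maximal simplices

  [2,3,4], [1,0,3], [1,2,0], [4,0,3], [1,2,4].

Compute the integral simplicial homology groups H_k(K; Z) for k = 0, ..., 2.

H_0 ≅ Z,  H_1 ≅ Z,  H_2 = 0.

Order the vertices as 0 < 1 < 2 < 3 < 4. Listing each simplex with vertices in this order, K has dimension 2 with simplices:

  0-simplices (5): [0], [1], [2], [3], [4]
  1-simplices (10): [0,1], [0,2], [0,3], [0,4], [1,2], [1,3], [1,4], [2,3], [2,4], [3,4]
  2-simplices (5): [0,1,2], [0,1,3], [0,3,4], [1,2,4], [2,3,4]

so the chain groups are C_0 ≅ Z^5, C_1 ≅ Z^10, C_2 ≅ Z^5.

Boundary ∂_1: C_1 → C_0 sends each edge [p,q] (with p < q) to q − p.
This gives a 5×10 integer matrix of rank 4; reducing to Smith normal form yields diagonal entries (1,1,1,1).

Boundary ∂_2: C_2 → C_1 maps a triangle to the signed sum of its edges. For instance
  ∂[2,3,4] = [3,4] − [2,4] + [2,3],
  ∂[0,3,4] = [3,4] − [0,4] + [0,3].
As a 10×5 matrix over Z this has rank 5, with invariant factors (1,1,1,1,1).

Now H_k = ker ∂_k / im ∂_{k+1}, so:

  H_0: rank C_0 − rank ∂_1 = 5 − 4 = 1, and the invariant factors of ∂_1 are all 1, so H_0 = Z.
  H_1: rank ker ∂_1 − rank ∂_2 = (10 − 4) − 5 = 1, and the invariant factors of ∂_2 are all 1, so H_1 = Z.
  H_2: rank ker ∂_2 − rank ∂_3 = (5 − 5) − 0 = 0, and there is no ∂_3, so H_2 = 0.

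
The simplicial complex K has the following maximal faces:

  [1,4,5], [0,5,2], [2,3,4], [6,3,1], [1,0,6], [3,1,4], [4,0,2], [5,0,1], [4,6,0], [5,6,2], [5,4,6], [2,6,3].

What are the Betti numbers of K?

b_0 = 1, b_1 = 0, b_2 = 0.

We work with the vertex ordering 0 < 1 < 2 < 3 < 4 < 5 < 6. The simplices of K, each written with vertices in increasing order, are:

  0-simplices (7): [0], [1], [2], [3], [4], [5], [6]
  1-simplices (18): [0,1], [0,2], [0,4], [0,5], [0,6], [1,3], [1,4], [1,5], [1,6], [2,3], [2,4], [2,5], [2,6], [3,4], [3,6], [4,5], [4,6], [5,6]
  2-simplices (12): [0,1,5], [0,1,6], [0,2,4], [0,2,5], [0,4,6], [1,3,4], [1,3,6], [1,4,5], [2,3,4], [2,3,6], [2,5,6], [4,5,6]

giving chain groups C_0 ≅ Z^7, C_1 ≅ Z^18, C_2 ≅ Z^12.

∂_1: C_1 → C_0 maps an edge to its endpoints' difference, ∂[p,q] = q − p. For instance
  ∂[2,4] = [4] − [2].
As a 7×18 matrix over Z this has rank 6, with invariant factors (1,1,1,1,1,1).

The boundary map ∂_2: C_2 → C_1 sends each 2-simplex [p,q,r] to [q,r] − [p,r] + [p,q]. For instance
  ∂[0,4,6] = [4,6] − [0,6] + [0,4],
  ∂[2,5,6] = [5,6] − [2,6] + [2,5].
As a 18×12 matrix over Z this has rank 12, with invariant factors (1,1,1,1,1,1,1,1,1,1,1,2).

Reading off H_k = ker ∂_k / im ∂_{k+1}:

  H_0: rank C_0 − rank ∂_1 = 7 − 6 = 1, and the invariant factors of ∂_1 are all 1, so H_0 = Z.
  H_1: rank ker ∂_1 − rank ∂_2 = (18 − 6) − 12 = 0, and ∂_2 has invariant factor 2 > 1, so H_1 = Z/2.
  H_2: rank ker ∂_2 − rank ∂_3 = (12 − 12) − 0 = 0, and there is no ∂_3, so H_2 = 0.

As a check, the Euler characteristic is 7 − 18 + 12 = 1, which agrees with 1 − 0 + 0 = 1.
(K is a triangulation of the real projective plane RP^2.)

Hence the Betti numbers are b_0 = 1, b_1 = 0, b_2 = 0.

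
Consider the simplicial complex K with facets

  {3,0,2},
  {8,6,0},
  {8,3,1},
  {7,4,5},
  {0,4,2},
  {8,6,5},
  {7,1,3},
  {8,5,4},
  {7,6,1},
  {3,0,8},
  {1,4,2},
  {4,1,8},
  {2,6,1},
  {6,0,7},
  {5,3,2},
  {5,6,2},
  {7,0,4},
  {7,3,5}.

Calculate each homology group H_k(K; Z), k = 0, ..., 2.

H_0 ≅ Z,  H_1 ≅ Z^2,  H_2 ≅ Z.

We work with the vertex ordering 0 < 1 < 2 < 3 < 4 < 5 < 6 < 7 < 8. The simplices of K, each written with vertices in increasing order, are:

  0-simplices (9): [0], [1], [2], [3], [4], [5], [6], [7], [8]
  1-simplices (27): (27 of them)
  2-simplices (18): [0,2,3], [0,2,4], [0,3,8], [0,4,7], [0,6,7], [0,6,8], [1,2,4], [1,2,6], [1,3,7], [1,3,8], [1,4,8], [1,6,7], [2,3,5], [2,5,6], [3,5,7], [4,5,7], [4,5,8], [5,6,8]

Hence C_0 ≅ Z^9, C_1 ≅ Z^27, C_2 ≅ Z^18.

∂_1: C_1 → C_0 maps an edge to its endpoints' difference, ∂[p,q] = q − p.
As a 9×27 matrix over Z this has rank 8, with invariant factors (1,1,1,1,1,1,1,1).

The boundary map ∂_2: C_2 → C_1 sends each 2-simplex [p,q,r] to [q,r] − [p,r] + [p,q]. For instance
  ∂[2,3,5] = [3,5] − [2,5] + [2,3],
  ∂[4,5,7] = [5,7] − [4,7] + [4,5].
As a 27×18 matrix over Z this has rank 17, with invariant factors (1,1,1,1,1,1,1,1,1,1,1,1,1,1,1,1,1).

From H_k ≅ ker(∂_k) / im(∂_{k+1}) we obtain:

  H_0: rank C_0 − rank ∂_1 = 9 − 8 = 1, and the invariant factors of ∂_1 are all 1, so H_0 ≅ Z.
  H_1: rank ker ∂_1 − rank ∂_2 = (27 − 8) − 17 = 2, and the invariant factors of ∂_2 are all 1, so H_1 ≅ Z^2.
  H_2: rank ker ∂_2 − rank ∂_3 = (18 − 17) − 0 = 1, and there is no ∂_3, so H_2 ≅ Z.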